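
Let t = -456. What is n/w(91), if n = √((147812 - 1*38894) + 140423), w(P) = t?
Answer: -√249341/456 ≈ -1.0950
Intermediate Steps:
w(P) = -456
n = √249341 (n = √((147812 - 38894) + 140423) = √(108918 + 140423) = √249341 ≈ 499.34)
n/w(91) = √249341/(-456) = √249341*(-1/456) = -√249341/456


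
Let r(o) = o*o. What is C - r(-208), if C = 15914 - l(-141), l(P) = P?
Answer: -27209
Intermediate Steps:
r(o) = o²
C = 16055 (C = 15914 - 1*(-141) = 15914 + 141 = 16055)
C - r(-208) = 16055 - 1*(-208)² = 16055 - 1*43264 = 16055 - 43264 = -27209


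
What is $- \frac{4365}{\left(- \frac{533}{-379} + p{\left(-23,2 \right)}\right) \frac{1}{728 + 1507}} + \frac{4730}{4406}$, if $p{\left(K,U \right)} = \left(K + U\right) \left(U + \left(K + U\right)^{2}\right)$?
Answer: $\frac{8153794855135}{7766244712} \approx 1049.9$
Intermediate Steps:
$- \frac{4365}{\left(- \frac{533}{-379} + p{\left(-23,2 \right)}\right) \frac{1}{728 + 1507}} + \frac{4730}{4406} = - \frac{4365}{\left(- \frac{533}{-379} + \left(2^{2} - 46 - 23 \left(-23 + 2\right)^{2} + 2 \left(-23 + 2\right)^{2}\right)\right) \frac{1}{728 + 1507}} + \frac{4730}{4406} = - \frac{4365}{\left(\left(-533\right) \left(- \frac{1}{379}\right) + \left(4 - 46 - 23 \left(-21\right)^{2} + 2 \left(-21\right)^{2}\right)\right) \frac{1}{2235}} + 4730 \cdot \frac{1}{4406} = - \frac{4365}{\left(\frac{533}{379} + \left(4 - 46 - 10143 + 2 \cdot 441\right)\right) \frac{1}{2235}} + \frac{2365}{2203} = - \frac{4365}{\left(\frac{533}{379} + \left(4 - 46 - 10143 + 882\right)\right) \frac{1}{2235}} + \frac{2365}{2203} = - \frac{4365}{\left(\frac{533}{379} - 9303\right) \frac{1}{2235}} + \frac{2365}{2203} = - \frac{4365}{\left(- \frac{3525304}{379}\right) \frac{1}{2235}} + \frac{2365}{2203} = - \frac{4365}{- \frac{3525304}{847065}} + \frac{2365}{2203} = \left(-4365\right) \left(- \frac{847065}{3525304}\right) + \frac{2365}{2203} = \frac{3697438725}{3525304} + \frac{2365}{2203} = \frac{8153794855135}{7766244712}$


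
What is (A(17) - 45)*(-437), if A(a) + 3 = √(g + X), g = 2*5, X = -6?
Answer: 20102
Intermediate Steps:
g = 10
A(a) = -1 (A(a) = -3 + √(10 - 6) = -3 + √4 = -3 + 2 = -1)
(A(17) - 45)*(-437) = (-1 - 45)*(-437) = -46*(-437) = 20102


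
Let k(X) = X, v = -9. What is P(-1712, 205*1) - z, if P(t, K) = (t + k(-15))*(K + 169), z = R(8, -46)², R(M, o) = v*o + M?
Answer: -823982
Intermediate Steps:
R(M, o) = M - 9*o (R(M, o) = -9*o + M = M - 9*o)
z = 178084 (z = (8 - 9*(-46))² = (8 + 414)² = 422² = 178084)
P(t, K) = (-15 + t)*(169 + K) (P(t, K) = (t - 15)*(K + 169) = (-15 + t)*(169 + K))
P(-1712, 205*1) - z = (-2535 - 3075 + 169*(-1712) + (205*1)*(-1712)) - 1*178084 = (-2535 - 15*205 - 289328 + 205*(-1712)) - 178084 = (-2535 - 3075 - 289328 - 350960) - 178084 = -645898 - 178084 = -823982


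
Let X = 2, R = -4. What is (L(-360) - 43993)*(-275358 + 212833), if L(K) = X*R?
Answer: 2751162525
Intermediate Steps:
L(K) = -8 (L(K) = 2*(-4) = -8)
(L(-360) - 43993)*(-275358 + 212833) = (-8 - 43993)*(-275358 + 212833) = -44001*(-62525) = 2751162525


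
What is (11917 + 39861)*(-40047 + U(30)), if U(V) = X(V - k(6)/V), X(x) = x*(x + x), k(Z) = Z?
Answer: -49539792394/25 ≈ -1.9816e+9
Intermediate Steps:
X(x) = 2*x² (X(x) = x*(2*x) = 2*x²)
U(V) = 2*(V - 6/V)²
(11917 + 39861)*(-40047 + U(30)) = (11917 + 39861)*(-40047 + 2*(-6 + 30²)²/30²) = 51778*(-40047 + 2*(1/900)*(-6 + 900)²) = 51778*(-40047 + 2*(1/900)*894²) = 51778*(-40047 + 2*(1/900)*799236) = 51778*(-40047 + 44402/25) = 51778*(-956773/25) = -49539792394/25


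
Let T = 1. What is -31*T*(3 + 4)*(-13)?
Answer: 2821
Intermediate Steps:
-31*T*(3 + 4)*(-13) = -31*(3 + 4)*(-13) = -31*7*(-13) = -217*(-13) = 2821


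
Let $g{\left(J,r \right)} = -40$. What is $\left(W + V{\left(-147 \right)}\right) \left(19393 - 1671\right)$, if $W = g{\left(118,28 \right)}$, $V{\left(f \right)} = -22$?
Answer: $-1098764$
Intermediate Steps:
$W = -40$
$\left(W + V{\left(-147 \right)}\right) \left(19393 - 1671\right) = \left(-40 - 22\right) \left(19393 - 1671\right) = \left(-62\right) 17722 = -1098764$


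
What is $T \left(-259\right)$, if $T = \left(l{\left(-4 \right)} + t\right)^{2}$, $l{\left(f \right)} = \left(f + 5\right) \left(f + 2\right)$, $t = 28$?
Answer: $-175084$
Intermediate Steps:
$l{\left(f \right)} = \left(2 + f\right) \left(5 + f\right)$ ($l{\left(f \right)} = \left(5 + f\right) \left(2 + f\right) = \left(2 + f\right) \left(5 + f\right)$)
$T = 676$ ($T = \left(\left(10 + \left(-4\right)^{2} + 7 \left(-4\right)\right) + 28\right)^{2} = \left(\left(10 + 16 - 28\right) + 28\right)^{2} = \left(-2 + 28\right)^{2} = 26^{2} = 676$)
$T \left(-259\right) = 676 \left(-259\right) = -175084$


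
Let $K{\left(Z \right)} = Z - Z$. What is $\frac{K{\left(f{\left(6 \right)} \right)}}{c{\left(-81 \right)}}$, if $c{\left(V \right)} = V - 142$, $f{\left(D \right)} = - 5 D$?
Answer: $0$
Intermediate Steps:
$c{\left(V \right)} = -142 + V$
$K{\left(Z \right)} = 0$
$\frac{K{\left(f{\left(6 \right)} \right)}}{c{\left(-81 \right)}} = \frac{0}{-142 - 81} = \frac{0}{-223} = 0 \left(- \frac{1}{223}\right) = 0$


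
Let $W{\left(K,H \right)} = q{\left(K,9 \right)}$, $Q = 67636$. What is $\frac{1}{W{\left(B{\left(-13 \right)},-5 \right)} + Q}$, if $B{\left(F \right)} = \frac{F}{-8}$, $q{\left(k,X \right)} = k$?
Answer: $\frac{8}{541101} \approx 1.4785 \cdot 10^{-5}$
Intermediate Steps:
$B{\left(F \right)} = - \frac{F}{8}$ ($B{\left(F \right)} = F \left(- \frac{1}{8}\right) = - \frac{F}{8}$)
$W{\left(K,H \right)} = K$
$\frac{1}{W{\left(B{\left(-13 \right)},-5 \right)} + Q} = \frac{1}{\left(- \frac{1}{8}\right) \left(-13\right) + 67636} = \frac{1}{\frac{13}{8} + 67636} = \frac{1}{\frac{541101}{8}} = \frac{8}{541101}$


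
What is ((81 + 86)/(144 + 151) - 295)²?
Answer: 7544312164/87025 ≈ 86691.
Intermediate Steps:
((81 + 86)/(144 + 151) - 295)² = (167/295 - 295)² = (-86858/295)² = 7544312164/87025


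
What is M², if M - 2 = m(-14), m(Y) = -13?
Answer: 121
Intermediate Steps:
M = -11 (M = 2 - 13 = -11)
M² = (-11)² = 121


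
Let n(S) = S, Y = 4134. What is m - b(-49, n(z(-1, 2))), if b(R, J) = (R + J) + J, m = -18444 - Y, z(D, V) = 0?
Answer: -22529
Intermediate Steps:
m = -22578 (m = -18444 - 1*4134 = -18444 - 4134 = -22578)
b(R, J) = R + 2*J (b(R, J) = (J + R) + J = R + 2*J)
m - b(-49, n(z(-1, 2))) = -22578 - (-49 + 2*0) = -22578 - (-49 + 0) = -22578 - 1*(-49) = -22578 + 49 = -22529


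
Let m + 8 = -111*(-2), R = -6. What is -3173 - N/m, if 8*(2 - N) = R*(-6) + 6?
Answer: -2716075/856 ≈ -3173.0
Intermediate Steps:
N = -13/4 (N = 2 - (-6*(-6) + 6)/8 = 2 - (36 + 6)/8 = 2 - 1/8*42 = 2 - 21/4 = -13/4 ≈ -3.2500)
m = 214 (m = -8 - 111*(-2) = -8 + 222 = 214)
-3173 - N/m = -3173 - (-13)/(4*214) = -3173 - 1*(-13/856) = -3173 + 13/856 = -2716075/856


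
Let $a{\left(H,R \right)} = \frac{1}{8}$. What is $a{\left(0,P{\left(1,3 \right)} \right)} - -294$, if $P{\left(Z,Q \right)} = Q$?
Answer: $\frac{2353}{8} \approx 294.13$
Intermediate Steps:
$a{\left(H,R \right)} = \frac{1}{8}$
$a{\left(0,P{\left(1,3 \right)} \right)} - -294 = \frac{1}{8} - -294 = \frac{1}{8} + 294 = \frac{2353}{8}$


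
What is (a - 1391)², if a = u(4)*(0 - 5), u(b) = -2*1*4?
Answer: 1825201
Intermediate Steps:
u(b) = -8 (u(b) = -2*4 = -8)
a = 40 (a = -8*(0 - 5) = -8*(-5) = 40)
(a - 1391)² = (40 - 1391)² = (-1351)² = 1825201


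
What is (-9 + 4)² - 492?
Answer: -467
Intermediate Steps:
(-9 + 4)² - 492 = (-5)² - 492 = 25 - 492 = -467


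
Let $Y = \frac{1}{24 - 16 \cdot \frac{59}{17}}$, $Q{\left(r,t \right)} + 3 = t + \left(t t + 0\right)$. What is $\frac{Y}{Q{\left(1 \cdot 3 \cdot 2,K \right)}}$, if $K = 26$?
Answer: $- \frac{17}{374664} \approx -4.5374 \cdot 10^{-5}$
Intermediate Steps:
$Q{\left(r,t \right)} = -3 + t + t^{2}$ ($Q{\left(r,t \right)} = -3 + \left(t + \left(t t + 0\right)\right) = -3 + \left(t + \left(t^{2} + 0\right)\right) = -3 + \left(t + t^{2}\right) = -3 + t + t^{2}$)
$Y = - \frac{17}{536}$ ($Y = \frac{1}{24 - 16 \cdot 59 \cdot \frac{1}{17}} = \frac{1}{24 - \frac{944}{17}} = \frac{1}{- \frac{536}{17}} = - \frac{17}{536} \approx -0.031716$)
$\frac{Y}{Q{\left(1 \cdot 3 \cdot 2,K \right)}} = - \frac{17}{536 \left(-3 + 26 + 26^{2}\right)} = - \frac{17}{536 \left(-3 + 26 + 676\right)} = - \frac{17}{536 \cdot 699} = \left(- \frac{17}{536}\right) \frac{1}{699} = - \frac{17}{374664}$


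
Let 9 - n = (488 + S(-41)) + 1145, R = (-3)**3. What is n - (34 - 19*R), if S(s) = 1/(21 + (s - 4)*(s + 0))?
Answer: -4051087/1866 ≈ -2171.0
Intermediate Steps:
S(s) = 1/(21 + s*(-4 + s)) (S(s) = 1/(21 + (-4 + s)*s) = 1/(21 + s*(-4 + s)))
R = -27
n = -3030385/1866 (n = 9 - ((488 + 1/(21 + (-41)**2 - 4*(-41))) + 1145) = 9 - ((488 + 1/(21 + 1681 + 164)) + 1145) = 9 - ((488 + 1/1866) + 1145) = 9 - (910609/1866 + 1145) = 9 - 1*3047179/1866 = 9 - 3047179/1866 = -3030385/1866 ≈ -1624.0)
n - (34 - 19*R) = -3030385/1866 - (34 - 19*(-27)) = -3030385/1866 - (34 + 513) = -3030385/1866 - 1*547 = -3030385/1866 - 547 = -4051087/1866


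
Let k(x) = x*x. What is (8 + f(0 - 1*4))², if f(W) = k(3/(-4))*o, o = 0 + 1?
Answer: 18769/256 ≈ 73.316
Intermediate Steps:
o = 1
k(x) = x²
f(W) = 9/16 (f(W) = (3/(-4))²*1 = (3*(-¼))²*1 = (-¾)²*1 = (9/16)*1 = 9/16)
(8 + f(0 - 1*4))² = (8 + 9/16)² = (137/16)² = 18769/256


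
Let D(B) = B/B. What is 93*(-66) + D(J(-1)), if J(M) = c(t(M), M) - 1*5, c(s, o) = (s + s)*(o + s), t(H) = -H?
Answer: -6137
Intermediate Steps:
c(s, o) = 2*s*(o + s) (c(s, o) = (2*s)*(o + s) = 2*s*(o + s))
J(M) = -5 (J(M) = 2*(-M)*(M - M) - 1*5 = 2*(-M)*0 - 5 = 0 - 5 = -5)
D(B) = 1
93*(-66) + D(J(-1)) = 93*(-66) + 1 = -6138 + 1 = -6137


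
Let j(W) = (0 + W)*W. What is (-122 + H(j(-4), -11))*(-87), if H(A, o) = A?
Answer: 9222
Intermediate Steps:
j(W) = W² (j(W) = W*W = W²)
(-122 + H(j(-4), -11))*(-87) = (-122 + (-4)²)*(-87) = (-122 + 16)*(-87) = -106*(-87) = 9222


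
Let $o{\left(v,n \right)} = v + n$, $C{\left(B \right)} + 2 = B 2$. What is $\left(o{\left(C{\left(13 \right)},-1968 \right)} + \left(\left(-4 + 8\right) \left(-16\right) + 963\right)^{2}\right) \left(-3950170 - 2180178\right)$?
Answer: $-4942635987436$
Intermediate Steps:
$C{\left(B \right)} = -2 + 2 B$ ($C{\left(B \right)} = -2 + B 2 = -2 + 2 B$)
$o{\left(v,n \right)} = n + v$
$\left(o{\left(C{\left(13 \right)},-1968 \right)} + \left(\left(-4 + 8\right) \left(-16\right) + 963\right)^{2}\right) \left(-3950170 - 2180178\right) = \left(\left(-1968 + \left(-2 + 2 \cdot 13\right)\right) + \left(\left(-4 + 8\right) \left(-16\right) + 963\right)^{2}\right) \left(-3950170 - 2180178\right) = \left(\left(-1968 + \left(-2 + 26\right)\right) + \left(4 \left(-16\right) + 963\right)^{2}\right) \left(-6130348\right) = \left(\left(-1968 + 24\right) + \left(-64 + 963\right)^{2}\right) \left(-6130348\right) = \left(-1944 + 899^{2}\right) \left(-6130348\right) = \left(-1944 + 808201\right) \left(-6130348\right) = 806257 \left(-6130348\right) = -4942635987436$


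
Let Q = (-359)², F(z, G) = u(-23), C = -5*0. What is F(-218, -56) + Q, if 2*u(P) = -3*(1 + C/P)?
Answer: 257759/2 ≈ 1.2888e+5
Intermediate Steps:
C = 0
u(P) = -3/2 (u(P) = (-3*(1 + 0/P))/2 = (-3*(1 + 0))/2 = (-3*1)/2 = (½)*(-3) = -3/2)
F(z, G) = -3/2
Q = 128881
F(-218, -56) + Q = -3/2 + 128881 = 257759/2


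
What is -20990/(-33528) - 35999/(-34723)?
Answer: 967905121/582096372 ≈ 1.6628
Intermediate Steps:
-20990/(-33528) - 35999/(-34723) = -20990*(-1/33528) - 35999*(-1/34723) = 10495/16764 + 35999/34723 = 967905121/582096372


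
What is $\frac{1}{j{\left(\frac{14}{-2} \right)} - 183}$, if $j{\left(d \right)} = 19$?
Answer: $- \frac{1}{164} \approx -0.0060976$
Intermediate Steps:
$\frac{1}{j{\left(\frac{14}{-2} \right)} - 183} = \frac{1}{19 - 183} = \frac{1}{-164} = - \frac{1}{164}$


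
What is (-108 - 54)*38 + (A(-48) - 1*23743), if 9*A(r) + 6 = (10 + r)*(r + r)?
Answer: -88483/3 ≈ -29494.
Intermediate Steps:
A(r) = -⅔ + 2*r*(10 + r)/9 (A(r) = -⅔ + ((10 + r)*(r + r))/9 = -⅔ + ((10 + r)*(2*r))/9 = -⅔ + (2*r*(10 + r))/9 = -⅔ + 2*r*(10 + r)/9)
(-108 - 54)*38 + (A(-48) - 1*23743) = (-108 - 54)*38 + ((-⅔ + (2/9)*(-48)² + (20/9)*(-48)) - 1*23743) = -162*38 + ((-⅔ + (2/9)*2304 - 320/3) - 23743) = -6156 + ((-⅔ + 512 - 320/3) - 23743) = -6156 + (1214/3 - 23743) = -6156 - 70015/3 = -88483/3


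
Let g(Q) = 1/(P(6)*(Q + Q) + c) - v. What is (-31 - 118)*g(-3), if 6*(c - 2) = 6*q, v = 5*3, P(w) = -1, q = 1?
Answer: 19966/9 ≈ 2218.4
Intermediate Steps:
v = 15
c = 3 (c = 2 + (6*1)/6 = 2 + (1/6)*6 = 2 + 1 = 3)
g(Q) = -15 + 1/(3 - 2*Q) (g(Q) = 1/(-(Q + Q) + 3) - 1*15 = 1/(-2*Q + 3) - 15 = 1/(3 - 2*Q) - 15 = -15 + 1/(3 - 2*Q))
(-31 - 118)*g(-3) = (-31 - 118)*(2*(-22 + 15*(-3))/(3 - 2*(-3))) = -298*(-22 - 45)/(3 + 6) = -298*(-67)/9 = -149*(-134/9) = 19966/9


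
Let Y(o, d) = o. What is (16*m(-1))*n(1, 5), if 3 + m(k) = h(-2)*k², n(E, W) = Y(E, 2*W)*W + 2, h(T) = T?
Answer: -560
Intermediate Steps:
n(E, W) = 2 + E*W (n(E, W) = E*W + 2 = 2 + E*W)
m(k) = -3 - 2*k²
(16*m(-1))*n(1, 5) = (16*(-3 - 2*(-1)²))*(2 + 1*5) = (16*(-3 - 2*1))*(2 + 5) = (16*(-3 - 2))*7 = (16*(-5))*7 = -80*7 = -560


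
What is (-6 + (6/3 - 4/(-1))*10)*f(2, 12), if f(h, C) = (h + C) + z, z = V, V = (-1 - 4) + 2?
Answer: 594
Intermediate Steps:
V = -3 (V = -5 + 2 = -3)
z = -3
f(h, C) = -3 + C + h (f(h, C) = (h + C) - 3 = (C + h) - 3 = -3 + C + h)
(-6 + (6/3 - 4/(-1))*10)*f(2, 12) = (-6 + (6/3 - 4/(-1))*10)*(-3 + 12 + 2) = (-6 + (6*(1/3) - 4*(-1))*10)*11 = (-6 + (2 + 4)*10)*11 = (-6 + 6*10)*11 = (-6 + 60)*11 = 54*11 = 594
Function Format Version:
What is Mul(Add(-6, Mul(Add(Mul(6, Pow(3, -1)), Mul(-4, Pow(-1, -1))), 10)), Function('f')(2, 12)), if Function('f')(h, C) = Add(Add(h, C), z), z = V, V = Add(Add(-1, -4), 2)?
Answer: 594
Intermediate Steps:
V = -3 (V = Add(-5, 2) = -3)
z = -3
Function('f')(h, C) = Add(-3, C, h) (Function('f')(h, C) = Add(Add(h, C), -3) = Add(Add(C, h), -3) = Add(-3, C, h))
Mul(Add(-6, Mul(Add(Mul(6, Pow(3, -1)), Mul(-4, Pow(-1, -1))), 10)), Function('f')(2, 12)) = Mul(Add(-6, Mul(Add(Mul(6, Pow(3, -1)), Mul(-4, Pow(-1, -1))), 10)), Add(-3, 12, 2)) = Mul(Add(-6, Mul(Add(Mul(6, Rational(1, 3)), Mul(-4, -1)), 10)), 11) = Mul(Add(-6, Mul(Add(2, 4), 10)), 11) = Mul(Add(-6, Mul(6, 10)), 11) = Mul(Add(-6, 60), 11) = Mul(54, 11) = 594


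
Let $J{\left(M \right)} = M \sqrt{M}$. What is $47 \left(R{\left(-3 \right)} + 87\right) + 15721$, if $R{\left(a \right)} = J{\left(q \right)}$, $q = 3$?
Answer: $19810 + 141 \sqrt{3} \approx 20054.0$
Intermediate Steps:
$J{\left(M \right)} = M^{\frac{3}{2}}$
$R{\left(a \right)} = 3 \sqrt{3}$ ($R{\left(a \right)} = 3^{\frac{3}{2}} = 3 \sqrt{3}$)
$47 \left(R{\left(-3 \right)} + 87\right) + 15721 = 47 \left(3 \sqrt{3} + 87\right) + 15721 = 47 \left(87 + 3 \sqrt{3}\right) + 15721 = \left(4089 + 141 \sqrt{3}\right) + 15721 = 19810 + 141 \sqrt{3}$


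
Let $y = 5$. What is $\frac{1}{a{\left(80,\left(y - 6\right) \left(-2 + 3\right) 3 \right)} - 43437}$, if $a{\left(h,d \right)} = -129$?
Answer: $- \frac{1}{43566} \approx -2.2954 \cdot 10^{-5}$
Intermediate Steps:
$\frac{1}{a{\left(80,\left(y - 6\right) \left(-2 + 3\right) 3 \right)} - 43437} = \frac{1}{-129 - 43437} = \frac{1}{-43566} = - \frac{1}{43566}$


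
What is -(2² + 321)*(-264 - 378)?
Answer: 208650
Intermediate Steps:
-(2² + 321)*(-264 - 378) = -(4 + 321)*(-642) = -325*(-642) = -1*(-208650) = 208650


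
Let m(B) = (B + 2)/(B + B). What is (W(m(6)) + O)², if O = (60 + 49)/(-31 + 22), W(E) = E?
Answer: 10609/81 ≈ 130.98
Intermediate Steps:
m(B) = (2 + B)/(2*B) (m(B) = (2 + B)/((2*B)) = (2 + B)*(1/(2*B)) = (2 + B)/(2*B))
O = -109/9 (O = 109/(-9) = 109*(-⅑) = -109/9 ≈ -12.111)
(W(m(6)) + O)² = ((½)*(2 + 6)/6 - 109/9)² = ((½)*(⅙)*8 - 109/9)² = (⅔ - 109/9)² = (-103/9)² = 10609/81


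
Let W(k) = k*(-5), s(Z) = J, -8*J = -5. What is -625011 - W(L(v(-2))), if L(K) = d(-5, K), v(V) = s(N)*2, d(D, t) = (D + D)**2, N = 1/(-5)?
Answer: -624511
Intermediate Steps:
J = 5/8 (J = -1/8*(-5) = 5/8 ≈ 0.62500)
N = -1/5 ≈ -0.20000
s(Z) = 5/8
d(D, t) = 4*D**2 (d(D, t) = (2*D)**2 = 4*D**2)
v(V) = 5/4 (v(V) = (5/8)*2 = 5/4)
L(K) = 100 (L(K) = 4*(-5)**2 = 4*25 = 100)
W(k) = -5*k
-625011 - W(L(v(-2))) = -625011 - (-5)*100 = -625011 - 1*(-500) = -625011 + 500 = -624511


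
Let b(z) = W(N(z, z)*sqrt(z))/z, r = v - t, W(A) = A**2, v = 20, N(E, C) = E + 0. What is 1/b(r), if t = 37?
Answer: 1/289 ≈ 0.0034602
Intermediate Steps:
N(E, C) = E
r = -17 (r = 20 - 1*37 = 20 - 37 = -17)
b(z) = z**2 (b(z) = (z*sqrt(z))**2/z = (z**(3/2))**2/z = z**3/z = z**2)
1/b(r) = 1/((-17)**2) = 1/289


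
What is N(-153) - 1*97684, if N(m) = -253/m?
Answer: -14945399/153 ≈ -97682.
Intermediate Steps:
N(-153) - 1*97684 = -253/(-153) - 1*97684 = -253*(-1/153) - 97684 = 253/153 - 97684 = -14945399/153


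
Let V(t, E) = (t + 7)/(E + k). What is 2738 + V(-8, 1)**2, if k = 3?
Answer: 43809/16 ≈ 2738.1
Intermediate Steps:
V(t, E) = (7 + t)/(3 + E) (V(t, E) = (t + 7)/(E + 3) = (7 + t)/(3 + E))
2738 + V(-8, 1)**2 = 2738 + ((7 - 8)/(3 + 1))**2 = 2738 + (-1/4)**2 = 2738 + 1/16 = 43809/16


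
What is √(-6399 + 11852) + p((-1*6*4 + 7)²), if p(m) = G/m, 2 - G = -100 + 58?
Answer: 44/289 + √5453 ≈ 73.997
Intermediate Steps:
G = 44 (G = 2 - (-100 + 58) = 2 - 1*(-42) = 2 + 42 = 44)
p(m) = 44/m
√(-6399 + 11852) + p((-1*6*4 + 7)²) = √(-6399 + 11852) + 44/((-1*6*4 + 7)²) = √5453 + 44/((-6*4 + 7)²) = √5453 + 44/((-24 + 7)²) = √5453 + 44/((-17)²) = √5453 + 44/289 = 44/289 + √5453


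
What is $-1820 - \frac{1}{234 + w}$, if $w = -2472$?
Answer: $- \frac{4073159}{2238} \approx -1820.0$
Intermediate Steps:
$-1820 - \frac{1}{234 + w} = -1820 - \frac{1}{234 - 2472} = -1820 - \frac{1}{-2238} = -1820 - - \frac{1}{2238} = -1820 + \frac{1}{2238} = - \frac{4073159}{2238}$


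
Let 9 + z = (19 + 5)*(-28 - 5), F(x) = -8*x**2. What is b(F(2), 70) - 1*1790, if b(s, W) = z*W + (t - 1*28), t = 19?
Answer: -57869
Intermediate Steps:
z = -801 (z = -9 + (19 + 5)*(-28 - 5) = -9 + 24*(-33) = -9 - 792 = -801)
b(s, W) = -9 - 801*W (b(s, W) = -801*W + (19 - 1*28) = -801*W + (19 - 28) = -801*W - 9 = -9 - 801*W)
b(F(2), 70) - 1*1790 = (-9 - 801*70) - 1*1790 = (-9 - 56070) - 1790 = -56079 - 1790 = -57869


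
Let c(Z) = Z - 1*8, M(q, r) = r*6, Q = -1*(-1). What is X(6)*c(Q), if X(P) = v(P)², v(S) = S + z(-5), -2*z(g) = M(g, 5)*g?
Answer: -45927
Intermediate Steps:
Q = 1
M(q, r) = 6*r
z(g) = -15*g (z(g) = -6*5*g/2 = -15*g)
v(S) = 75 + S (v(S) = S - 15*(-5) = S + 75 = 75 + S)
c(Z) = -8 + Z (c(Z) = Z - 8 = -8 + Z)
X(P) = (75 + P)²
X(6)*c(Q) = (75 + 6)²*(-8 + 1) = 81²*(-7) = 6561*(-7) = -45927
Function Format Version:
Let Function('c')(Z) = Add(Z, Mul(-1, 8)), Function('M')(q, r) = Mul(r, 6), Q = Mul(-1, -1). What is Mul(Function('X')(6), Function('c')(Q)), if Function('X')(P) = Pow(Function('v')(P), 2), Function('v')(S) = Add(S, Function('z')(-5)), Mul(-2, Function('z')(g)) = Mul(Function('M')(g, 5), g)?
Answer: -45927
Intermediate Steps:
Q = 1
Function('M')(q, r) = Mul(6, r)
Function('z')(g) = Mul(-15, g) (Function('z')(g) = Mul(Rational(-1, 2), Mul(Mul(6, 5), g)) = Mul(Rational(-1, 2), Mul(30, g)) = Mul(-15, g))
Function('v')(S) = Add(75, S) (Function('v')(S) = Add(S, Mul(-15, -5)) = Add(S, 75) = Add(75, S))
Function('c')(Z) = Add(-8, Z) (Function('c')(Z) = Add(Z, -8) = Add(-8, Z))
Function('X')(P) = Pow(Add(75, P), 2)
Mul(Function('X')(6), Function('c')(Q)) = Mul(Pow(Add(75, 6), 2), Add(-8, 1)) = Mul(Pow(81, 2), -7) = Mul(6561, -7) = -45927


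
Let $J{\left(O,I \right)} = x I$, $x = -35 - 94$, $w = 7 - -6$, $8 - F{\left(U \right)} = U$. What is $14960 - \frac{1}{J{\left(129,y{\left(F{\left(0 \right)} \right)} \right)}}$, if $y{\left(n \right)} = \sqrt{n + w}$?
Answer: $14960 + \frac{\sqrt{21}}{2709} \approx 14960.0$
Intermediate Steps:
$F{\left(U \right)} = 8 - U$
$w = 13$ ($w = 7 + 6 = 13$)
$x = -129$ ($x = -35 - 94 = -129$)
$y{\left(n \right)} = \sqrt{13 + n}$ ($y{\left(n \right)} = \sqrt{n + 13} = \sqrt{13 + n}$)
$J{\left(O,I \right)} = - 129 I$
$14960 - \frac{1}{J{\left(129,y{\left(F{\left(0 \right)} \right)} \right)}} = 14960 - \frac{1}{\left(-129\right) \sqrt{13 + \left(8 - 0\right)}} = 14960 - \frac{1}{\left(-129\right) \sqrt{13 + \left(8 + 0\right)}} = 14960 - \frac{1}{\left(-129\right) \sqrt{13 + 8}} = 14960 - \frac{1}{\left(-129\right) \sqrt{21}} = 14960 - - \frac{\sqrt{21}}{2709} = 14960 + \frac{\sqrt{21}}{2709}$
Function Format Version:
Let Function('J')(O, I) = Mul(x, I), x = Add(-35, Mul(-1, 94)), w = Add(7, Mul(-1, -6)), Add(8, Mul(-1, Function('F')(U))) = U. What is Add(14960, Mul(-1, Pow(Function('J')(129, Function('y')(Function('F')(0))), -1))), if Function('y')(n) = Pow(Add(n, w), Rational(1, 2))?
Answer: Add(14960, Mul(Rational(1, 2709), Pow(21, Rational(1, 2)))) ≈ 14960.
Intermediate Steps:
Function('F')(U) = Add(8, Mul(-1, U))
w = 13 (w = Add(7, 6) = 13)
x = -129 (x = Add(-35, -94) = -129)
Function('y')(n) = Pow(Add(13, n), Rational(1, 2)) (Function('y')(n) = Pow(Add(n, 13), Rational(1, 2)) = Pow(Add(13, n), Rational(1, 2)))
Function('J')(O, I) = Mul(-129, I)
Add(14960, Mul(-1, Pow(Function('J')(129, Function('y')(Function('F')(0))), -1))) = Add(14960, Mul(-1, Pow(Mul(-129, Pow(Add(13, Add(8, Mul(-1, 0))), Rational(1, 2))), -1))) = Add(14960, Mul(-1, Pow(Mul(-129, Pow(Add(13, Add(8, 0)), Rational(1, 2))), -1))) = Add(14960, Mul(-1, Pow(Mul(-129, Pow(Add(13, 8), Rational(1, 2))), -1))) = Add(14960, Mul(-1, Pow(Mul(-129, Pow(21, Rational(1, 2))), -1))) = Add(14960, Mul(-1, Mul(Rational(-1, 2709), Pow(21, Rational(1, 2))))) = Add(14960, Mul(Rational(1, 2709), Pow(21, Rational(1, 2))))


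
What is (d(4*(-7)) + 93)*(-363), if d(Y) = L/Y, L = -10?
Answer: -474441/14 ≈ -33889.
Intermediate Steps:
d(Y) = -10/Y
(d(4*(-7)) + 93)*(-363) = (-10/(4*(-7)) + 93)*(-363) = (-10/(-28) + 93)*(-363) = (-10*(-1/28) + 93)*(-363) = (5/14 + 93)*(-363) = (1307/14)*(-363) = -474441/14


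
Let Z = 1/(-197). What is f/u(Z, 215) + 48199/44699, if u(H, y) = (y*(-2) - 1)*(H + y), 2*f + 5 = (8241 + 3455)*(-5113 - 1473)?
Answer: 680061782521735/1631922406452 ≈ 416.72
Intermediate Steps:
Z = -1/197 ≈ -0.0050761
f = -77029861/2 (f = -5/2 + ((8241 + 3455)*(-5113 - 1473))/2 = -5/2 + (11696*(-6586))/2 = -5/2 + (½)*(-77029856) = -5/2 - 38514928 = -77029861/2 ≈ -3.8515e+7)
u(H, y) = (-1 - 2*y)*(H + y) (u(H, y) = (-2*y - 1)*(H + y) = (-1 - 2*y)*(H + y))
f/u(Z, 215) + 48199/44699 = -77029861/(2*(-1*(-1/197) - 1*215 - 2*215² - 2*(-1/197)*215)) + 48199/44699 = -77029861/(2*(1/197 - 215 - 2*46225 + 430/197)) + 48199*(1/44699) = -77029861/(2*(1/197 - 215 - 92450 + 430/197)) + 48199/44699 = -77029861/(2*(-18254574/197)) + 48199/44699 = -77029861/2*(-197/18254574) + 48199/44699 = 15174882617/36509148 + 48199/44699 = 680061782521735/1631922406452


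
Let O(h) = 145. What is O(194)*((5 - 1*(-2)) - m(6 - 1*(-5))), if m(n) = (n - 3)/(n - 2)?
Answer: 7975/9 ≈ 886.11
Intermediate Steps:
m(n) = (-3 + n)/(-2 + n)
O(194)*((5 - 1*(-2)) - m(6 - 1*(-5))) = 145*((5 - 1*(-2)) - (-3 + (6 - 1*(-5)))/(-2 + (6 - 1*(-5)))) = 145*((5 + 2) - (-3 + (6 + 5))/(-2 + (6 + 5))) = 145*(7 - (-3 + 11)/(-2 + 11)) = 145*(7 - 8/9) = 145*(55/9) = 7975/9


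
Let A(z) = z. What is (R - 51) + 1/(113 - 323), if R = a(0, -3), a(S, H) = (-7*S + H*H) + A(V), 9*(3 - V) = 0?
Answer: -8191/210 ≈ -39.005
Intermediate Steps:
V = 3 (V = 3 - ⅑*0 = 3 + 0 = 3)
a(S, H) = 3 + H² - 7*S (a(S, H) = (-7*S + H*H) + 3 = (-7*S + H²) + 3 = (H² - 7*S) + 3 = 3 + H² - 7*S)
R = 12 (R = 3 + (-3)² - 7*0 = 3 + 9 + 0 = 12)
(R - 51) + 1/(113 - 323) = (12 - 51) + 1/(113 - 323) = -39 + 1/(-210) = -39 - 1/210 = -8191/210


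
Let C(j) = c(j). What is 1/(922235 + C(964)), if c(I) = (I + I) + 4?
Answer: 1/924167 ≈ 1.0821e-6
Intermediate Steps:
c(I) = 4 + 2*I (c(I) = 2*I + 4 = 4 + 2*I)
C(j) = 4 + 2*j
1/(922235 + C(964)) = 1/(922235 + (4 + 2*964)) = 1/(922235 + (4 + 1928)) = 1/(922235 + 1932) = 1/924167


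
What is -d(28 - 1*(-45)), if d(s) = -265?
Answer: 265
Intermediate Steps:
-d(28 - 1*(-45)) = -1*(-265) = 265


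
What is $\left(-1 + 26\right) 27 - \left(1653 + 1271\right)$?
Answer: $-2249$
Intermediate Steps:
$\left(-1 + 26\right) 27 - \left(1653 + 1271\right) = 25 \cdot 27 - 2924 = 675 - 2924 = -2249$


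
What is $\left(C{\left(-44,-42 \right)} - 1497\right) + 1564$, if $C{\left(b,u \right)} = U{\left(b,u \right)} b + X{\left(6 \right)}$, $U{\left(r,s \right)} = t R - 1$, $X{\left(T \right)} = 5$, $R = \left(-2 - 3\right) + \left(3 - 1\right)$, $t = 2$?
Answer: $380$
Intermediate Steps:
$R = -3$ ($R = -5 + \left(3 - 1\right) = -5 + 2 = -3$)
$U{\left(r,s \right)} = -7$ ($U{\left(r,s \right)} = 2 \left(-3\right) - 1 = -6 - 1 = -7$)
$C{\left(b,u \right)} = 5 - 7 b$ ($C{\left(b,u \right)} = - 7 b + 5 = 5 - 7 b$)
$\left(C{\left(-44,-42 \right)} - 1497\right) + 1564 = \left(\left(5 - -308\right) - 1497\right) + 1564 = \left(\left(5 + 308\right) - 1497\right) + 1564 = \left(313 - 1497\right) + 1564 = -1184 + 1564 = 380$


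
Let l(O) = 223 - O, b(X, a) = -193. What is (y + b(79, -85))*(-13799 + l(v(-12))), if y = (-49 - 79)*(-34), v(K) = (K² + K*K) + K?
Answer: -57610468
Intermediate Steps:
v(K) = K + 2*K² (v(K) = (K² + K²) + K = 2*K² + K = K + 2*K²)
y = 4352 (y = -128*(-34) = 4352)
(y + b(79, -85))*(-13799 + l(v(-12))) = (4352 - 193)*(-13799 + (223 - (-12)*(1 + 2*(-12)))) = 4159*(-13799 + (223 - (-12)*(1 - 24))) = 4159*(-13799 + (223 - (-12)*(-23))) = 4159*(-13799 + (223 - 1*276)) = 4159*(-13799 + (223 - 276)) = 4159*(-13799 - 53) = 4159*(-13852) = -57610468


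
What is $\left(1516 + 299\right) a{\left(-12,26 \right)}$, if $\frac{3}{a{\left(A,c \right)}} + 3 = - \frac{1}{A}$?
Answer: $- \frac{13068}{7} \approx -1866.9$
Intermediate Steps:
$a{\left(A,c \right)} = \frac{3}{-3 - \frac{1}{A}}$
$\left(1516 + 299\right) a{\left(-12,26 \right)} = \left(1516 + 299\right) \left(\left(-3\right) \left(-12\right) \frac{1}{1 + 3 \left(-12\right)}\right) = 1815 \left(\left(-3\right) \left(-12\right) \frac{1}{1 - 36}\right) = 1815 \left(\left(-3\right) \left(-12\right) \frac{1}{-35}\right) = 1815 \left(\left(-3\right) \left(-12\right) \left(- \frac{1}{35}\right)\right) = 1815 \left(- \frac{36}{35}\right) = - \frac{13068}{7}$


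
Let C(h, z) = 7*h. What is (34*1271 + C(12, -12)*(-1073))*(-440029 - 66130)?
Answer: 23747967962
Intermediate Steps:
(34*1271 + C(12, -12)*(-1073))*(-440029 - 66130) = (34*1271 + (7*12)*(-1073))*(-440029 - 66130) = (43214 + 84*(-1073))*(-506159) = (43214 - 90132)*(-506159) = -46918*(-506159) = 23747967962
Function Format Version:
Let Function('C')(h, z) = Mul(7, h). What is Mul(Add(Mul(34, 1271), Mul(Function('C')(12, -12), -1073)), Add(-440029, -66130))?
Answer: 23747967962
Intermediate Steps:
Mul(Add(Mul(34, 1271), Mul(Function('C')(12, -12), -1073)), Add(-440029, -66130)) = Mul(Add(Mul(34, 1271), Mul(Mul(7, 12), -1073)), Add(-440029, -66130)) = Mul(Add(43214, Mul(84, -1073)), -506159) = Mul(Add(43214, -90132), -506159) = Mul(-46918, -506159) = 23747967962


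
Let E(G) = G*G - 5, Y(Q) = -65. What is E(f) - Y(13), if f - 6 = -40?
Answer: 1216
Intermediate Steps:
f = -34 (f = 6 - 40 = -34)
E(G) = -5 + G**2 (E(G) = G**2 - 5 = -5 + G**2)
E(f) - Y(13) = (-5 + (-34)**2) - 1*(-65) = (-5 + 1156) + 65 = 1151 + 65 = 1216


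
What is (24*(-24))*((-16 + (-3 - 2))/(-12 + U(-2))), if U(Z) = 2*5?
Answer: -6048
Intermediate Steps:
U(Z) = 10
(24*(-24))*((-16 + (-3 - 2))/(-12 + U(-2))) = (24*(-24))*((-16 + (-3 - 2))/(-12 + 10)) = -576*(-16 - 5)/(-2) = -(-12096)*(-1)/2 = -576*21/2 = -6048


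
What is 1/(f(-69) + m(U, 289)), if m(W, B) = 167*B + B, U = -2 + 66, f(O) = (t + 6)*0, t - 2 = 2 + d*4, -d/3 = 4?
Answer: 1/48552 ≈ 2.0596e-5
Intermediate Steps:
d = -12 (d = -3*4 = -12)
t = -44 (t = 2 + (2 - 12*4) = 2 + (2 - 48) = 2 - 46 = -44)
f(O) = 0 (f(O) = (-44 + 6)*0 = -38*0 = 0)
U = 64
m(W, B) = 168*B
1/(f(-69) + m(U, 289)) = 1/(0 + 168*289) = 1/(0 + 48552) = 1/48552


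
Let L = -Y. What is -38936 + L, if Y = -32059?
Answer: -6877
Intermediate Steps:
L = 32059 (L = -1*(-32059) = 32059)
-38936 + L = -38936 + 32059 = -6877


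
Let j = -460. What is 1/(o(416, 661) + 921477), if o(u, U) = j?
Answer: 1/921017 ≈ 1.0858e-6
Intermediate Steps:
o(u, U) = -460
1/(o(416, 661) + 921477) = 1/(-460 + 921477) = 1/921017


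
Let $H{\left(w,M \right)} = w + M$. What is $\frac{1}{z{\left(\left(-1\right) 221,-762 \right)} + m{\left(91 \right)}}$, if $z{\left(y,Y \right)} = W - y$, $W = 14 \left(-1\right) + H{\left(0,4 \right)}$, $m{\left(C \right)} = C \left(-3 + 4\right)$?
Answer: $\frac{1}{302} \approx 0.0033113$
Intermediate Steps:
$m{\left(C \right)} = C$ ($m{\left(C \right)} = C 1 = C$)
$H{\left(w,M \right)} = M + w$
$W = -10$ ($W = 14 \left(-1\right) + \left(4 + 0\right) = -14 + 4 = -10$)
$z{\left(y,Y \right)} = -10 - y$
$\frac{1}{z{\left(\left(-1\right) 221,-762 \right)} + m{\left(91 \right)}} = \frac{1}{\left(-10 - \left(-1\right) 221\right) + 91} = \frac{1}{\left(-10 - -221\right) + 91} = \frac{1}{\left(-10 + 221\right) + 91} = \frac{1}{211 + 91} = \frac{1}{302}$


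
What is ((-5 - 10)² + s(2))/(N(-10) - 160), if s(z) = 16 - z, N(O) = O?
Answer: -239/170 ≈ -1.4059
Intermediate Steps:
((-5 - 10)² + s(2))/(N(-10) - 160) = ((-5 - 10)² + (16 - 1*2))/(-10 - 160) = ((-15)² + (16 - 2))/(-170) = (225 + 14)*(-1/170) = 239*(-1/170) = -239/170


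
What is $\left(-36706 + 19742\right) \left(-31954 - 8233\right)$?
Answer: $681732268$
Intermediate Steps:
$\left(-36706 + 19742\right) \left(-31954 - 8233\right) = \left(-16964\right) \left(-40187\right) = 681732268$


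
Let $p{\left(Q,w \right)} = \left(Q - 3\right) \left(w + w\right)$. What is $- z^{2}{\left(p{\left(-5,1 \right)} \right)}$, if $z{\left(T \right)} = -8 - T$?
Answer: $-64$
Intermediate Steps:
$p{\left(Q,w \right)} = 2 w \left(-3 + Q\right)$ ($p{\left(Q,w \right)} = \left(-3 + Q\right) 2 w = 2 w \left(-3 + Q\right)$)
$- z^{2}{\left(p{\left(-5,1 \right)} \right)} = - \left(-8 - 2 \cdot 1 \left(-3 - 5\right)\right)^{2} = - \left(-8 - 2 \cdot 1 \left(-8\right)\right)^{2} = - \left(-8 - -16\right)^{2} = - \left(-8 + 16\right)^{2} = - 8^{2} = \left(-1\right) 64 = -64$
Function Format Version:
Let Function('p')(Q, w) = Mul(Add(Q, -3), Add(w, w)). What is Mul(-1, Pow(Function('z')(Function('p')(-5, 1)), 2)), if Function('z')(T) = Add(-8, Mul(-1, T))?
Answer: -64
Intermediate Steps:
Function('p')(Q, w) = Mul(2, w, Add(-3, Q)) (Function('p')(Q, w) = Mul(Add(-3, Q), Mul(2, w)) = Mul(2, w, Add(-3, Q)))
Mul(-1, Pow(Function('z')(Function('p')(-5, 1)), 2)) = Mul(-1, Pow(Add(-8, Mul(-1, Mul(2, 1, Add(-3, -5)))), 2)) = Mul(-1, Pow(Add(-8, Mul(-1, Mul(2, 1, -8))), 2)) = Mul(-1, Pow(Add(-8, Mul(-1, -16)), 2)) = Mul(-1, Pow(Add(-8, 16), 2)) = Mul(-1, Pow(8, 2)) = Mul(-1, 64) = -64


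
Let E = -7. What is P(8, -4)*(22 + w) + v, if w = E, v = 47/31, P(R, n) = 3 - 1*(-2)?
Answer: 2372/31 ≈ 76.516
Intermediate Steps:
P(R, n) = 5 (P(R, n) = 3 + 2 = 5)
v = 47/31 (v = 47*(1/31) = 47/31 ≈ 1.5161)
w = -7
P(8, -4)*(22 + w) + v = 5*(22 - 7) + 47/31 = 5*15 + 47/31 = 75 + 47/31 = 2372/31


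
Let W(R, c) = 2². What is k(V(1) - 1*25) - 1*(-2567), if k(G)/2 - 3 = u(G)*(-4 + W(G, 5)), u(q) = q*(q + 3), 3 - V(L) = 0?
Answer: 2573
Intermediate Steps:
W(R, c) = 4
V(L) = 3 (V(L) = 3 - 1*0 = 3 + 0 = 3)
u(q) = q*(3 + q)
k(G) = 6 (k(G) = 6 + 2*((G*(3 + G))*(-4 + 4)) = 6 + 2*((G*(3 + G))*0) = 6 + 2*0 = 6 + 0 = 6)
k(V(1) - 1*25) - 1*(-2567) = 6 - 1*(-2567) = 6 + 2567 = 2573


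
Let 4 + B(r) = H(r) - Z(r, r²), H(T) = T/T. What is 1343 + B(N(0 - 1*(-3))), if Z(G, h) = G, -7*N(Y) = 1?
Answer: 9381/7 ≈ 1340.1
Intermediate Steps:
N(Y) = -⅐ (N(Y) = -⅐*1 = -⅐)
H(T) = 1
B(r) = -3 - r (B(r) = -4 + (1 - r) = -3 - r)
1343 + B(N(0 - 1*(-3))) = 1343 + (-3 - 1*(-⅐)) = 1343 + (-3 + ⅐) = 1343 - 20/7 = 9381/7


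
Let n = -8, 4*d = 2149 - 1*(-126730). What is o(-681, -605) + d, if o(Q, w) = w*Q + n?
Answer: 1776867/4 ≈ 4.4422e+5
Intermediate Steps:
d = 128879/4 (d = (2149 - 1*(-126730))/4 = (2149 + 126730)/4 = (¼)*128879 = 128879/4 ≈ 32220.)
o(Q, w) = -8 + Q*w (o(Q, w) = w*Q - 8 = Q*w - 8 = -8 + Q*w)
o(-681, -605) + d = (-8 - 681*(-605)) + 128879/4 = (-8 + 412005) + 128879/4 = 411997 + 128879/4 = 1776867/4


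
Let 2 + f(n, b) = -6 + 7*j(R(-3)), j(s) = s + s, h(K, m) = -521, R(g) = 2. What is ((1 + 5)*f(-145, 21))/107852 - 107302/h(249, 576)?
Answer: 2893199456/14047723 ≈ 205.96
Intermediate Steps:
j(s) = 2*s
f(n, b) = 20 (f(n, b) = -2 + (-6 + 7*(2*2)) = -2 + (-6 + 7*4) = -2 + (-6 + 28) = -2 + 22 = 20)
((1 + 5)*f(-145, 21))/107852 - 107302/h(249, 576) = ((1 + 5)*20)/107852 - 107302/(-521) = (6*20)*(1/107852) - 107302*(-1/521) = 120*(1/107852) + 107302/521 = 30/26963 + 107302/521 = 2893199456/14047723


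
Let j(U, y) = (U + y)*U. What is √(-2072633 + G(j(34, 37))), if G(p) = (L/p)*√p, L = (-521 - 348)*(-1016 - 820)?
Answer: √(-10448142953 + 3331746*√2414)/71 ≈ 1428.3*I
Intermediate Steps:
L = 1595484 (L = -869*(-1836) = 1595484)
j(U, y) = U*(U + y)
G(p) = 1595484/√p (G(p) = (1595484/p)*√p = 1595484/√p)
√(-2072633 + G(j(34, 37))) = √(-2072633 + 1595484/√(34*(34 + 37))) = √(-2072633 + 1595484/√(34*71)) = √(-2072633 + 1595484/√2414) = √(-2072633 + 1595484*(√2414/2414)) = √(-2072633 + 46926*√2414/71)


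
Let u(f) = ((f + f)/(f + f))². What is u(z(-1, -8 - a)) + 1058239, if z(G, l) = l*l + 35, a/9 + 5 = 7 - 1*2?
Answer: 1058240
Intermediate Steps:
a = 0 (a = -45 + 9*(7 - 1*2) = -45 + 9*(7 - 2) = -45 + 9*5 = -45 + 45 = 0)
z(G, l) = 35 + l² (z(G, l) = l² + 35 = 35 + l²)
u(f) = 1 (u(f) = ((2*f)/((2*f)))² = ((2*f)*(1/(2*f)))² = 1² = 1)
u(z(-1, -8 - a)) + 1058239 = 1 + 1058239 = 1058240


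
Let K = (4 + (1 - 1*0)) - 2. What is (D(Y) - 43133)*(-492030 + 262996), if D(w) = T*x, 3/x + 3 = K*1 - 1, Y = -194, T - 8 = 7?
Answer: 9889230052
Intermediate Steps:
K = 3 (K = (4 + (1 + 0)) - 2 = (4 + 1) - 2 = 5 - 2 = 3)
T = 15 (T = 8 + 7 = 15)
x = -3 (x = 3/(-3 + (3*1 - 1)) = 3/(-3 + (3 - 1)) = 3/(-3 + 2) = 3/(-1) = 3*(-1) = -3)
D(w) = -45 (D(w) = 15*(-3) = -45)
(D(Y) - 43133)*(-492030 + 262996) = (-45 - 43133)*(-492030 + 262996) = -43178*(-229034) = 9889230052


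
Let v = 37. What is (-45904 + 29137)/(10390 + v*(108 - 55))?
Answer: -243/179 ≈ -1.3575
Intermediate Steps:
(-45904 + 29137)/(10390 + v*(108 - 55)) = (-45904 + 29137)/(10390 + 37*(108 - 55)) = -16767/(10390 + 37*53) = -16767/(10390 + 1961) = -16767/12351 = -16767*1/12351 = -243/179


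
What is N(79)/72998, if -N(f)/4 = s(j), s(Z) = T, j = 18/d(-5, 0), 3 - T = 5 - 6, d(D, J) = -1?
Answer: -8/36499 ≈ -0.00021918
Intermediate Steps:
T = 4 (T = 3 - (5 - 6) = 3 - 1*(-1) = 3 + 1 = 4)
j = -18 (j = 18/(-1) = 18*(-1) = -18)
s(Z) = 4
N(f) = -16 (N(f) = -4*4 = -16)
N(79)/72998 = -16/72998 = -16*1/72998 = -8/36499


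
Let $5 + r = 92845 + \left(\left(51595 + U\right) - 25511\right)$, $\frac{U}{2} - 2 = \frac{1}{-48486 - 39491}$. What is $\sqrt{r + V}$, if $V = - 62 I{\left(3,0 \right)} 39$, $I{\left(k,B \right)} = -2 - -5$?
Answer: $\frac{74 \sqrt{157843582642}}{87977} \approx 334.18$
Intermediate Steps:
$I{\left(k,B \right)} = 3$ ($I{\left(k,B \right)} = -2 + 5 = 3$)
$U = \frac{351906}{87977}$ ($U = 4 + \frac{2}{-48486 - 39491} = 4 + \frac{2}{-87977} = 4 + 2 \left(- \frac{1}{87977}\right) = 4 - \frac{2}{87977} = \frac{351906}{87977} \approx 4.0$)
$V = -7254$ ($V = \left(-62\right) 3 \cdot 39 = \left(-186\right) 39 = -7254$)
$r = \frac{10462928654}{87977}$ ($r = -5 + \left(92845 + \left(\left(51595 + \frac{351906}{87977}\right) - 25511\right)\right) = -5 + \left(92845 + \left(\frac{4539525221}{87977} - 25511\right)\right) = -5 + \left(92845 + \frac{2295143974}{87977}\right) = -5 + \frac{10463368539}{87977} = \frac{10462928654}{87977} \approx 1.1893 \cdot 10^{5}$)
$\sqrt{r + V} = \sqrt{\frac{10462928654}{87977} - 7254} = \sqrt{\frac{9824743496}{87977}} = \frac{74 \sqrt{157843582642}}{87977}$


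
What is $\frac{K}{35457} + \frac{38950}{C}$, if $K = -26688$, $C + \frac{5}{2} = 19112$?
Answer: $\frac{580703876}{451710361} \approx 1.2856$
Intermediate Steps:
$C = \frac{38219}{2}$ ($C = - \frac{5}{2} + 19112 = \frac{38219}{2} \approx 19110.0$)
$\frac{K}{35457} + \frac{38950}{C} = - \frac{26688}{35457} + \frac{38950}{\frac{38219}{2}} = \left(-26688\right) \frac{1}{35457} + 38950 \cdot \frac{2}{38219} = - \frac{8896}{11819} + \frac{77900}{38219} = \frac{580703876}{451710361}$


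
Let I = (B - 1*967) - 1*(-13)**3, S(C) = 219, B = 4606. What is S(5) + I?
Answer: 6055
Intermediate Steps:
I = 5836 (I = (4606 - 1*967) - 1*(-13)**3 = (4606 - 967) - 1*(-2197) = 3639 + 2197 = 5836)
S(5) + I = 219 + 5836 = 6055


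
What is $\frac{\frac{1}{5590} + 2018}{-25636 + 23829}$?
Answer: $- \frac{11280621}{10101130} \approx -1.1168$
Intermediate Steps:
$\frac{\frac{1}{5590} + 2018}{-25636 + 23829} = \frac{\frac{1}{5590} + 2018}{-1807} = \frac{11280621}{5590} \left(- \frac{1}{1807}\right) = - \frac{11280621}{10101130}$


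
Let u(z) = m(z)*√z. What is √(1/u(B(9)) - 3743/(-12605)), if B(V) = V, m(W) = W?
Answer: √4298279790/113445 ≈ 0.57791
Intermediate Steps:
u(z) = z^(3/2) (u(z) = z*√z = z^(3/2))
√(1/u(B(9)) - 3743/(-12605)) = √(1/(9^(3/2)) - 3743/(-12605)) = √(1/27 - 3743*(-1/12605)) = √(1/27 + 3743/12605) = √(113666/340335) = √4298279790/113445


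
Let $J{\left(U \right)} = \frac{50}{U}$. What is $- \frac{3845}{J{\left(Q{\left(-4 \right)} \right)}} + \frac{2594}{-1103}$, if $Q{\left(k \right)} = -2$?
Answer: $\frac{835237}{5515} \approx 151.45$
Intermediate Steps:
$- \frac{3845}{J{\left(Q{\left(-4 \right)} \right)}} + \frac{2594}{-1103} = - \frac{3845}{50 \frac{1}{-2}} + \frac{2594}{-1103} = - \frac{3845}{50 \left(- \frac{1}{2}\right)} + 2594 \left(- \frac{1}{1103}\right) = - \frac{3845}{-25} - \frac{2594}{1103} = \left(-3845\right) \left(- \frac{1}{25}\right) - \frac{2594}{1103} = \frac{769}{5} - \frac{2594}{1103} = \frac{835237}{5515}$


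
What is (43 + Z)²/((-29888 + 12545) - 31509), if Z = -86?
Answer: -1849/48852 ≈ -0.037849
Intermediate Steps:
(43 + Z)²/((-29888 + 12545) - 31509) = (43 - 86)²/((-29888 + 12545) - 31509) = (-43)²/(-17343 - 31509) = 1849/(-48852) = 1849*(-1/48852) = -1849/48852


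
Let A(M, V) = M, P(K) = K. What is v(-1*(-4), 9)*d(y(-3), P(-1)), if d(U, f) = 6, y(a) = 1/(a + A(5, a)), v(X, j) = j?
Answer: 54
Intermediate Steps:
y(a) = 1/(5 + a) (y(a) = 1/(a + 5) = 1/(5 + a))
v(-1*(-4), 9)*d(y(-3), P(-1)) = 9*6 = 54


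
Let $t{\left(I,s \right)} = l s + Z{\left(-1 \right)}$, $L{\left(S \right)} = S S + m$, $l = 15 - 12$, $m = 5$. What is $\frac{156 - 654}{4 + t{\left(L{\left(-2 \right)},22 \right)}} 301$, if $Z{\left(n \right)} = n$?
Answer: $- \frac{49966}{23} \approx -2172.4$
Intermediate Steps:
$l = 3$
$L{\left(S \right)} = 5 + S^{2}$ ($L{\left(S \right)} = S S + 5 = S^{2} + 5 = 5 + S^{2}$)
$t{\left(I,s \right)} = -1 + 3 s$ ($t{\left(I,s \right)} = 3 s - 1 = -1 + 3 s$)
$\frac{156 - 654}{4 + t{\left(L{\left(-2 \right)},22 \right)}} 301 = \frac{156 - 654}{4 + \left(-1 + 3 \cdot 22\right)} 301 = - \frac{498}{4 + \left(-1 + 66\right)} 301 = - \frac{498}{4 + 65} \cdot 301 = - \frac{498}{69} \cdot 301 = \left(-498\right) \frac{1}{69} \cdot 301 = \left(- \frac{166}{23}\right) 301 = - \frac{49966}{23}$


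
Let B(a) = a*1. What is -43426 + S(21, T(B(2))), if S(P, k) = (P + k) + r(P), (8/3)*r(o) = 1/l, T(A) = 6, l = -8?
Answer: -2777539/64 ≈ -43399.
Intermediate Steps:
B(a) = a
r(o) = -3/64 (r(o) = (3/8)/(-8) = (3/8)*(-⅛) = -3/64)
S(P, k) = -3/64 + P + k (S(P, k) = (P + k) - 3/64 = -3/64 + P + k)
-43426 + S(21, T(B(2))) = -43426 + (-3/64 + 21 + 6) = -43426 + 1725/64 = -2777539/64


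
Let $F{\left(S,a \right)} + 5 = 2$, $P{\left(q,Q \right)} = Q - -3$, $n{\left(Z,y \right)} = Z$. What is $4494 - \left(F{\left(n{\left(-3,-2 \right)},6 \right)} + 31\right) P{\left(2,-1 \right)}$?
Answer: $4438$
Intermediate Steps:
$P{\left(q,Q \right)} = 3 + Q$ ($P{\left(q,Q \right)} = Q + 3 = 3 + Q$)
$F{\left(S,a \right)} = -3$ ($F{\left(S,a \right)} = -5 + 2 = -3$)
$4494 - \left(F{\left(n{\left(-3,-2 \right)},6 \right)} + 31\right) P{\left(2,-1 \right)} = 4494 - \left(-3 + 31\right) \left(3 - 1\right) = 4494 - 28 \cdot 2 = 4494 - 56 = 4438$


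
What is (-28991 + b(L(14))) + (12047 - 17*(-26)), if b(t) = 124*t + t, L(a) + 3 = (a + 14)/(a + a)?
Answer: -16752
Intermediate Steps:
L(a) = -3 + (14 + a)/(2*a) (L(a) = -3 + (a + 14)/(a + a) = -3 + (14 + a)/((2*a)) = -3 + (14 + a)*(1/(2*a)) = -3 + (14 + a)/(2*a))
b(t) = 125*t
(-28991 + b(L(14))) + (12047 - 17*(-26)) = (-28991 + 125*(-5/2 + 7/14)) + (12047 - 17*(-26)) = (-28991 + 125*(-5/2 + 7*(1/14))) + (12047 + 442) = (-28991 + 125*(-5/2 + ½)) + 12489 = (-28991 + 125*(-2)) + 12489 = (-28991 - 250) + 12489 = -29241 + 12489 = -16752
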